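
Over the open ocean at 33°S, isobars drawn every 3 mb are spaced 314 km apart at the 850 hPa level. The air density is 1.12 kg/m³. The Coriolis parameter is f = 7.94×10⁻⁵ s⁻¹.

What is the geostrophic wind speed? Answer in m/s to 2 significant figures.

Pressure gradient: |∂P/∂n| = 300 Pa / 314000 m = 9.55×10⁻⁴ Pa/m
Geostrophic balance (pressure-gradient force = Coriolis force):
V_g = (1/(fρ)) |∂P/∂n| = 9.55×10⁻⁴ / (7.94×10⁻⁵ × 1.12) = 10.7 m/s

11 m/s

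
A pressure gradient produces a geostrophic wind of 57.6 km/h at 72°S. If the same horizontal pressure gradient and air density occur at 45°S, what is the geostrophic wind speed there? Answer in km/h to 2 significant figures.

77 km/h

With the same pressure gradient and density, V_g ∝ 1/f ∝ 1/sin φ.
V₂ = V₁ · sin φ₁ / sin φ₂ = 57.6 × sin 72° / sin 45°
V₂ = 57.6 × 0.9511/0.7071 = 77 km/h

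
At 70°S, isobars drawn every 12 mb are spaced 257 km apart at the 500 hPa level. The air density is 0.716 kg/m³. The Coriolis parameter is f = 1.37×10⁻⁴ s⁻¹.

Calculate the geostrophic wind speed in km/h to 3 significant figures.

171 km/h

Pressure gradient: |∂P/∂n| = 1200 Pa / 257000 m = 4.67×10⁻³ Pa/m
Geostrophic balance (pressure-gradient force = Coriolis force):
V_g = (1/(fρ)) |∂P/∂n| = 4.67×10⁻³ / (1.37×10⁻⁴ × 0.716) = 47.6 m/s
Converting: 47.6 m/s × 3.6 = 171 km/h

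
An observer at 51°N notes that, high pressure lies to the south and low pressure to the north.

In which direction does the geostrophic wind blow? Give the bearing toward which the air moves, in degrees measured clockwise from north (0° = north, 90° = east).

090°

The pressure-gradient force points toward the north (bearing 000°).
Geostrophic balance: in the Northern Hemisphere the Coriolis force deflects motion to the right, so the geostrophic wind blows 90° to the right of the pressure-gradient force (low pressure on the left).
Rotating 000° by 90° clockwise gives 090° — the wind blows toward the east.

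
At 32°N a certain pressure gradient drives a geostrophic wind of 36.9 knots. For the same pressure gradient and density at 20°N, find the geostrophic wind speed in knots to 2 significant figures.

57 knots

With the same pressure gradient and density, V_g ∝ 1/f ∝ 1/sin φ.
V₂ = V₁ · sin φ₁ / sin φ₂ = 36.9 × sin 32° / sin 20°
V₂ = 36.9 × 0.5299/0.3420 = 57 knots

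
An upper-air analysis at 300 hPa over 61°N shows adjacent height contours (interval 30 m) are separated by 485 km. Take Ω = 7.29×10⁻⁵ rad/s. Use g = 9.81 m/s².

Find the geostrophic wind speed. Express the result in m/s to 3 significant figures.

4.76 m/s

Coriolis parameter at 61°N:
f = 2Ω sin φ = 2 × 7.29×10⁻⁵ × sin 61° = 1.28×10⁻⁴ s⁻¹
Height gradient: |∂Z/∂n| = 30 m / 485000 m = 6.19×10⁻⁵
On a pressure surface, geostrophic balance gives V_g = (g/f)|∂Z/∂n|:
V_g = 9.81 × 6.19×10⁻⁵ / 1.28×10⁻⁴ = 4.76 m/s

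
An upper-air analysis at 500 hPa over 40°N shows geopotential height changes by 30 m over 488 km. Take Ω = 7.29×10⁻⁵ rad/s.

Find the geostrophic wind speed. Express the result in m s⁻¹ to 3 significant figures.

Coriolis parameter at 40°N:
f = 2Ω sin φ = 2 × 7.29×10⁻⁵ × sin 40° = 9.37×10⁻⁵ s⁻¹
Height gradient: |∂Z/∂n| = 30 m / 488000 m = 6.15×10⁻⁵
On a pressure surface, geostrophic balance gives V_g = (g/f)|∂Z/∂n|:
V_g = 9.81 × 6.15×10⁻⁵ / 9.37×10⁻⁵ = 6.43 m/s

6.43 m s⁻¹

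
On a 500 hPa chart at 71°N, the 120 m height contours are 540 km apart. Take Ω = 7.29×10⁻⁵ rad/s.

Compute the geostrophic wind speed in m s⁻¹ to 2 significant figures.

Coriolis parameter at 71°N:
f = 2Ω sin φ = 2 × 7.29×10⁻⁵ × sin 71° = 1.38×10⁻⁴ s⁻¹
Height gradient: |∂Z/∂n| = 120 m / 540000 m = 2.22×10⁻⁴
On a pressure surface, geostrophic balance gives V_g = (g/f)|∂Z/∂n|:
V_g = 9.81 × 2.22×10⁻⁴ / 1.38×10⁻⁴ = 15.8 m/s

16 m s⁻¹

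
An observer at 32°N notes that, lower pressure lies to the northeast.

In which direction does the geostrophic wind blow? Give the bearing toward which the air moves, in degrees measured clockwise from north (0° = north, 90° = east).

The pressure-gradient force points toward the northeast (bearing 045°).
Geostrophic balance: in the Northern Hemisphere the Coriolis force deflects motion to the right, so the geostrophic wind blows 90° to the right of the pressure-gradient force (low pressure on the left).
Rotating 045° by 90° clockwise gives 135° — the wind blows toward the southeast.

135°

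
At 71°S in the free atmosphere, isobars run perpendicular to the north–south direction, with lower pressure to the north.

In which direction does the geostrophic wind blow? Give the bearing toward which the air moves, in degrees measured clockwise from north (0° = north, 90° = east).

270°

The pressure-gradient force points toward the north (bearing 000°).
Geostrophic balance: in the Southern Hemisphere the Coriolis force deflects motion to the left, so the geostrophic wind blows 90° to the left of the pressure-gradient force (low pressure on the right).
Rotating 000° by 90° counterclockwise gives 270° — the wind blows toward the west.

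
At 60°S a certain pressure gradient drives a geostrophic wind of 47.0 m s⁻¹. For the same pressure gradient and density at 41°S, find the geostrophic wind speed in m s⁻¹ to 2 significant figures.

With the same pressure gradient and density, V_g ∝ 1/f ∝ 1/sin φ.
V₂ = V₁ · sin φ₁ / sin φ₂ = 47.0 × sin 60° / sin 41°
V₂ = 47.0 × 0.8660/0.6561 = 62 m s⁻¹

62 m s⁻¹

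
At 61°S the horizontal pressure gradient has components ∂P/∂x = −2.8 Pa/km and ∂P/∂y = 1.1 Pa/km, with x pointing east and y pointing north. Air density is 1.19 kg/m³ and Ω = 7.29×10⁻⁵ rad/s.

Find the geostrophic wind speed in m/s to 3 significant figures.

Coriolis parameter at 61°S:
f = 2Ω sin φ = 2 × 7.29×10⁻⁵ × sin 61° = 1.28×10⁻⁴ s⁻¹
In the Southern Hemisphere f is negative: f = −1.28×10⁻⁴ s⁻¹.
Component geostrophic relations (x east, y north):
u_g = −(1/(fρ)) ∂P/∂y,  v_g = (1/(fρ)) ∂P/∂x
u_g = −(1.1×10⁻³)/(−1.28×10⁻⁴ × 1.19) = 7.25 m/s;  v_g = (−2.8×10⁻³)/(−1.28×10⁻⁴ × 1.19) = 18.5 m/s
|V_g| = √(u_g² + v_g²) = 19.8 m/s

19.8 m/s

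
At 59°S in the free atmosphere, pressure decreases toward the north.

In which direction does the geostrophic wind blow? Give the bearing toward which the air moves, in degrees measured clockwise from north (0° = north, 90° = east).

270°

The pressure-gradient force points toward the north (bearing 000°).
Geostrophic balance: in the Southern Hemisphere the Coriolis force deflects motion to the left, so the geostrophic wind blows 90° to the left of the pressure-gradient force (low pressure on the right).
Rotating 000° by 90° counterclockwise gives 270° — the wind blows toward the west.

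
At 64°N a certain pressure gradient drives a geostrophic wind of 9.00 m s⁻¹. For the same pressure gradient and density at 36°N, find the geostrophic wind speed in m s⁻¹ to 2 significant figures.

With the same pressure gradient and density, V_g ∝ 1/f ∝ 1/sin φ.
V₂ = V₁ · sin φ₁ / sin φ₂ = 9.00 × sin 64° / sin 36°
V₂ = 9.00 × 0.8988/0.5878 = 14 m s⁻¹

14 m s⁻¹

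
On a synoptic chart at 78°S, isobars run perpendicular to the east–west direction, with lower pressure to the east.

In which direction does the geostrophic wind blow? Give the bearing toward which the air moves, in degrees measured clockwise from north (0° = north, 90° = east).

000°

The pressure-gradient force points toward the east (bearing 090°).
Geostrophic balance: in the Southern Hemisphere the Coriolis force deflects motion to the left, so the geostrophic wind blows 90° to the left of the pressure-gradient force (low pressure on the right).
Rotating 090° by 90° counterclockwise gives 000° — the wind blows toward the north.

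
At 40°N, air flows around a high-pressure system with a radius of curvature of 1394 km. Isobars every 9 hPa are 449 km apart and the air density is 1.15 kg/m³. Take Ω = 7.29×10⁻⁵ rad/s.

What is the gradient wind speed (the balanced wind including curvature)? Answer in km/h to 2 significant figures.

Coriolis parameter at 40°N:
f = 2Ω sin φ = 2 × 7.29×10⁻⁵ × sin 40° = 9.37×10⁻⁵ s⁻¹
Pressure gradient: |∂P/∂n| = 900 Pa / 449000 m = 2.00×10⁻³ Pa/m
Geostrophic speed: V_g = |∂P/∂n|/(fρ) = 2.00×10⁻³/(9.37×10⁻⁵ × 1.15) = 18.6 m/s
Around a high, pressure-gradient force acts outward with centrifugal, so Coriolis balances both:
fV = (1/ρ)|∂P/∂n| + V²/R  →  V² − fR·V + fR·V_g = 0
With fR = 9.37×10⁻⁵ × 1394×10³ m = 131 m/s:
V = [fR − √((fR)² − 4 fR V_g)]/2 = [131 − √(131² − 4×131×18.6)]/2 = 22.5 m/s
Supergeostrophic (V > V_g = 18.6 m/s), as expected around a high.
Converting: 22.5 m/s × 3.6 = 81 km/h

81 km/h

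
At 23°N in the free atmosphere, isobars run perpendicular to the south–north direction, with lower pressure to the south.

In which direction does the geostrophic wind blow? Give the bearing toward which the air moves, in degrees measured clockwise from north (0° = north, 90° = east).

The pressure-gradient force points toward the south (bearing 180°).
Geostrophic balance: in the Northern Hemisphere the Coriolis force deflects motion to the right, so the geostrophic wind blows 90° to the right of the pressure-gradient force (low pressure on the left).
Rotating 180° by 90° clockwise gives 270° — the wind blows toward the west.

270°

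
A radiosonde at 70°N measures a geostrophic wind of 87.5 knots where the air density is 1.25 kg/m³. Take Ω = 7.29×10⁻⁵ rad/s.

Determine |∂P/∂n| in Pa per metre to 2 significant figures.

7.7×10⁻³ Pa/m

Coriolis parameter at 70°N:
f = 2Ω sin φ = 2 × 7.29×10⁻⁵ × sin 70° = 1.37×10⁻⁴ s⁻¹
Wind speed in SI: 87.5 knots = 45.0 m/s
Geostrophic balance rearranged: |∂P/∂n| = f ρ V_g
|∂P/∂n| = 1.37×10⁻⁴ × 1.25 × 45.0 = 7.71×10⁻³ Pa/m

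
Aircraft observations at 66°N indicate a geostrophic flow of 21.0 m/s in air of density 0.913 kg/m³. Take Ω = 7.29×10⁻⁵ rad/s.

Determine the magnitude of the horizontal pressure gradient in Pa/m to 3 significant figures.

2.55×10⁻³ Pa/m

Coriolis parameter at 66°N:
f = 2Ω sin φ = 2 × 7.29×10⁻⁵ × sin 66° = 1.33×10⁻⁴ s⁻¹
Geostrophic balance rearranged: |∂P/∂n| = f ρ V_g
|∂P/∂n| = 1.33×10⁻⁴ × 0.913 × 21.0 = 2.55×10⁻³ Pa/m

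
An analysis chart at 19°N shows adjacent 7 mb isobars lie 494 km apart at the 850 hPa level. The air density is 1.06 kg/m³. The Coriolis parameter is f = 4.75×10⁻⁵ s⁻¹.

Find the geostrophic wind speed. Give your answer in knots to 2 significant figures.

55 knots

Pressure gradient: |∂P/∂n| = 700 Pa / 494000 m = 1.42×10⁻³ Pa/m
Geostrophic balance (pressure-gradient force = Coriolis force):
V_g = (1/(fρ)) |∂P/∂n| = 1.42×10⁻³ / (4.75×10⁻⁵ × 1.06) = 28.1 m/s
Converting: 28.1 m/s × 1.944 = 55 knots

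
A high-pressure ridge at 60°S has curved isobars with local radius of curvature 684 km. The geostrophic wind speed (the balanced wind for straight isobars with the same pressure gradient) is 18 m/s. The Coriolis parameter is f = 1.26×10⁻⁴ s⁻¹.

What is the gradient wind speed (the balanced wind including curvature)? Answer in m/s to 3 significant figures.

25.6 m/s

Around a high, pressure-gradient force acts outward with centrifugal, so Coriolis balances both:
fV = (1/ρ)|∂P/∂n| + V²/R  →  V² − fR·V + fR·V_g = 0
With fR = 1.26×10⁻⁴ × 684×10³ m = 86.2 m/s:
V = [fR − √((fR)² − 4 fR V_g)]/2 = [86.2 − √(86.2² − 4×86.2×18)]/2 = 25.6 m/s
Supergeostrophic (V > V_g = 18 m/s), as expected around a high.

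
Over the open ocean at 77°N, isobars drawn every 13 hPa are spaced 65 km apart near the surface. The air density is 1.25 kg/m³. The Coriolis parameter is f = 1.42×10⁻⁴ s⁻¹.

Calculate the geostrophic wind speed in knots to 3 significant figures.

Pressure gradient: |∂P/∂n| = 1300 Pa / 65000 m = 2.00×10⁻² Pa/m
Geostrophic balance (pressure-gradient force = Coriolis force):
V_g = (1/(fρ)) |∂P/∂n| = 2.00×10⁻² / (1.42×10⁻⁴ × 1.25) = 113 m/s
Converting: 113 m/s × 1.944 = 219 knots

219 knots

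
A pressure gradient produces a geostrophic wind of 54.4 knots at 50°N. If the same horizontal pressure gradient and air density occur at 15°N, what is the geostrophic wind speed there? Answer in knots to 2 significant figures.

160 knots

With the same pressure gradient and density, V_g ∝ 1/f ∝ 1/sin φ.
V₂ = V₁ · sin φ₁ / sin φ₂ = 54.4 × sin 50° / sin 15°
V₂ = 54.4 × 0.7660/0.2588 = 160 knots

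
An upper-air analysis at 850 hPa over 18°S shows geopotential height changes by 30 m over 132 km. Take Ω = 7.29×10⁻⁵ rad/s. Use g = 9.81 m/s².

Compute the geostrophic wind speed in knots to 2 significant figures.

Coriolis parameter at 18°S:
f = 2Ω sin φ = 2 × 7.29×10⁻⁵ × sin 18° = 4.51×10⁻⁵ s⁻¹
Height gradient: |∂Z/∂n| = 30 m / 132000 m = 2.27×10⁻⁴
On a pressure surface, geostrophic balance gives V_g = (g/f)|∂Z/∂n|:
V_g = 9.81 × 2.27×10⁻⁴ / 4.51×10⁻⁵ = 49.5 m/s
Converting: 49.5 m/s × 1.944 = 96 knots

96 knots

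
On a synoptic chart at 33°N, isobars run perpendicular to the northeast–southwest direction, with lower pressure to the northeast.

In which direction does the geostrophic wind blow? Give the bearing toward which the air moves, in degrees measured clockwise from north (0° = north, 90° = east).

The pressure-gradient force points toward the northeast (bearing 045°).
Geostrophic balance: in the Northern Hemisphere the Coriolis force deflects motion to the right, so the geostrophic wind blows 90° to the right of the pressure-gradient force (low pressure on the left).
Rotating 045° by 90° clockwise gives 135° — the wind blows toward the southeast.

135°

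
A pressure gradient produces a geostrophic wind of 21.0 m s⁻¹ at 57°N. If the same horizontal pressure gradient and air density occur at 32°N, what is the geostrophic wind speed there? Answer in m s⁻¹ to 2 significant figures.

With the same pressure gradient and density, V_g ∝ 1/f ∝ 1/sin φ.
V₂ = V₁ · sin φ₁ / sin φ₂ = 21.0 × sin 57° / sin 32°
V₂ = 21.0 × 0.8387/0.5299 = 33 m s⁻¹

33 m s⁻¹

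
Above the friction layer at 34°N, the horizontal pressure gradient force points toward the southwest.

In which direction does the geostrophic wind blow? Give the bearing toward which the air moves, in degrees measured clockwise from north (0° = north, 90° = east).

315°

The pressure-gradient force points toward the southwest (bearing 225°).
Geostrophic balance: in the Northern Hemisphere the Coriolis force deflects motion to the right, so the geostrophic wind blows 90° to the right of the pressure-gradient force (low pressure on the left).
Rotating 225° by 90° clockwise gives 315° — the wind blows toward the northwest.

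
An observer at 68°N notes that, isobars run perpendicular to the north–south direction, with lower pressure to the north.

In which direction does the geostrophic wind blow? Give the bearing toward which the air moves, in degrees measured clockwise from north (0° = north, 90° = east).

The pressure-gradient force points toward the north (bearing 000°).
Geostrophic balance: in the Northern Hemisphere the Coriolis force deflects motion to the right, so the geostrophic wind blows 90° to the right of the pressure-gradient force (low pressure on the left).
Rotating 000° by 90° clockwise gives 090° — the wind blows toward the east.

090°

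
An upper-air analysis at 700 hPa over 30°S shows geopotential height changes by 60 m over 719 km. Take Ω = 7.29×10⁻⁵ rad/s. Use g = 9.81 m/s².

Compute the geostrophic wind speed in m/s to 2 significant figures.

Coriolis parameter at 30°S:
f = 2Ω sin φ = 2 × 7.29×10⁻⁵ × sin 30° = 7.29×10⁻⁵ s⁻¹
Height gradient: |∂Z/∂n| = 60 m / 719000 m = 8.34×10⁻⁵
On a pressure surface, geostrophic balance gives V_g = (g/f)|∂Z/∂n|:
V_g = 9.81 × 8.34×10⁻⁵ / 7.29×10⁻⁵ = 11.2 m/s

11 m/s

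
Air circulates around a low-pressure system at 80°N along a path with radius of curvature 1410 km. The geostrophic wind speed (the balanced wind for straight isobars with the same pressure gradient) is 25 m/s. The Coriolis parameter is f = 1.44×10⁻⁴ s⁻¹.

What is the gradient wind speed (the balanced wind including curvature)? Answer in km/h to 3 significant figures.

81.0 km/h

Around a low, centrifugal force acts outward with Coriolis, so pressure-gradient force balances both:
(1/ρ)|∂P/∂n| = fV + V²/R  →  V² + fR·V − fR·V_g = 0
With fR = 1.44×10⁻⁴ × 1410×10³ m = 203 m/s:
V = [−fR + √((fR)² + 4 fR V_g)]/2 = [−203 + √(203² + 4×203×25)]/2 = 22.5 m/s
Subgeostrophic (V < V_g = 25 m/s), as expected around a low.
Converting: 22.5 m/s × 3.6 = 81.0 km/h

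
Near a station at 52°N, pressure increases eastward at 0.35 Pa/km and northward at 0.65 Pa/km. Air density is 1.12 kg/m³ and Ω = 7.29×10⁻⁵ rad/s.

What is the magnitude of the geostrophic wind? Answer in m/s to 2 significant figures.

Coriolis parameter at 52°N:
f = 2Ω sin φ = 2 × 7.29×10⁻⁵ × sin 52° = 1.15×10⁻⁴ s⁻¹
Component geostrophic relations (x east, y north):
u_g = −(1/(fρ)) ∂P/∂y,  v_g = (1/(fρ)) ∂P/∂x
u_g = −(0.65×10⁻³)/(1.15×10⁻⁴ × 1.12) = −5.05 m/s;  v_g = (0.35×10⁻³)/(1.15×10⁻⁴ × 1.12) = 2.72 m/s
|V_g| = √(u_g² + v_g²) = 5.74 m/s

5.7 m/s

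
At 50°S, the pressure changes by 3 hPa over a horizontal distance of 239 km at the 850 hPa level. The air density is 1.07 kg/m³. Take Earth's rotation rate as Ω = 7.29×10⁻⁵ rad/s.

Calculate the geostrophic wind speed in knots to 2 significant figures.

Coriolis parameter at 50°S:
f = 2Ω sin φ = 2 × 7.29×10⁻⁵ × sin 50° = 1.12×10⁻⁴ s⁻¹
Pressure gradient: |∂P/∂n| = 300 Pa / 239000 m = 1.26×10⁻³ Pa/m
Geostrophic balance (pressure-gradient force = Coriolis force):
V_g = (1/(fρ)) |∂P/∂n| = 1.26×10⁻³ / (1.12×10⁻⁴ × 1.07) = 10.5 m/s
Converting: 10.5 m/s × 1.944 = 20 knots

20 knots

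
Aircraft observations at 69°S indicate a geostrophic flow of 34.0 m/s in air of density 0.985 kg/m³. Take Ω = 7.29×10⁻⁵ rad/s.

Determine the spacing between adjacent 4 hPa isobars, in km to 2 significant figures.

88 km

Coriolis parameter at 69°S:
f = 2Ω sin φ = 2 × 7.29×10⁻⁵ × sin 69° = 1.36×10⁻⁴ s⁻¹
Geostrophic balance rearranged: |∂P/∂n| = f ρ V_g
|∂P/∂n| = 1.36×10⁻⁴ × 0.985 × 34.0 = 4.56×10⁻³ Pa/m
Isobar spacing: Δn = ΔP/|∂P/∂n| = 400 Pa / 4.56×10⁻³ Pa/m = 87748 m ≈ 88 km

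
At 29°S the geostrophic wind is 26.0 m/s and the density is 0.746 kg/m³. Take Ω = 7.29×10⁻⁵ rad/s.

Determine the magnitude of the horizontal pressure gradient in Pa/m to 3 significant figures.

1.37×10⁻³ Pa/m

Coriolis parameter at 29°S:
f = 2Ω sin φ = 2 × 7.29×10⁻⁵ × sin 29° = 7.07×10⁻⁵ s⁻¹
Geostrophic balance rearranged: |∂P/∂n| = f ρ V_g
|∂P/∂n| = 7.07×10⁻⁵ × 0.746 × 26.0 = 1.37×10⁻³ Pa/m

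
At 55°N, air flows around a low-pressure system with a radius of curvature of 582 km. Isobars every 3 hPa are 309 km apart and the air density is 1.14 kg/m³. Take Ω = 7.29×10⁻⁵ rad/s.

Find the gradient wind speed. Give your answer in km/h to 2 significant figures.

23 km/h

Coriolis parameter at 55°N:
f = 2Ω sin φ = 2 × 7.29×10⁻⁵ × sin 55° = 1.19×10⁻⁴ s⁻¹
Pressure gradient: |∂P/∂n| = 300 Pa / 309000 m = 9.71×10⁻⁴ Pa/m
Geostrophic speed: V_g = |∂P/∂n|/(fρ) = 9.71×10⁻⁴/(1.19×10⁻⁴ × 1.14) = 7.13 m/s
Around a low, centrifugal force acts outward with Coriolis, so pressure-gradient force balances both:
(1/ρ)|∂P/∂n| = fV + V²/R  →  V² + fR·V − fR·V_g = 0
With fR = 1.19×10⁻⁴ × 582×10³ m = 69.5 m/s:
V = [−fR + √((fR)² + 4 fR V_g)]/2 = [−69.5 + √(69.5² + 4×69.5×7.13)]/2 = 6.52 m/s
Subgeostrophic (V < V_g = 7.13 m/s), as expected around a low.
Converting: 6.52 m/s × 3.6 = 23 km/h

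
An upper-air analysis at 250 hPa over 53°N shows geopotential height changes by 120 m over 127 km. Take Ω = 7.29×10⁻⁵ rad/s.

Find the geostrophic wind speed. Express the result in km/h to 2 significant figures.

Coriolis parameter at 53°N:
f = 2Ω sin φ = 2 × 7.29×10⁻⁵ × sin 53° = 1.16×10⁻⁴ s⁻¹
Height gradient: |∂Z/∂n| = 120 m / 127000 m = 9.45×10⁻⁴
On a pressure surface, geostrophic balance gives V_g = (g/f)|∂Z/∂n|:
V_g = 9.81 × 9.45×10⁻⁴ / 1.16×10⁻⁴ = 79.6 m/s
Converting: 79.6 m/s × 3.6 = 290 km/h

290 km/h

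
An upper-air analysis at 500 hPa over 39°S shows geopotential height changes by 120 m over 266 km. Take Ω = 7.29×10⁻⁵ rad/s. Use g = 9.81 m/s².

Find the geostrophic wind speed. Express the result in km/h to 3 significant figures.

174 km/h

Coriolis parameter at 39°S:
f = 2Ω sin φ = 2 × 7.29×10⁻⁵ × sin 39° = 9.18×10⁻⁵ s⁻¹
Height gradient: |∂Z/∂n| = 120 m / 266000 m = 4.51×10⁻⁴
On a pressure surface, geostrophic balance gives V_g = (g/f)|∂Z/∂n|:
V_g = 9.81 × 4.51×10⁻⁴ / 9.18×10⁻⁵ = 48.2 m/s
Converting: 48.2 m/s × 3.6 = 174 km/h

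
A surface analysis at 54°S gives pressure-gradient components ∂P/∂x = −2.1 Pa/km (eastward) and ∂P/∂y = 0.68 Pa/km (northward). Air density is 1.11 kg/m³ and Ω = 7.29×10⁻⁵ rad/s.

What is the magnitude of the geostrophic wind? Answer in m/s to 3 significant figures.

16.9 m/s

Coriolis parameter at 54°S:
f = 2Ω sin φ = 2 × 7.29×10⁻⁵ × sin 54° = 1.18×10⁻⁴ s⁻¹
In the Southern Hemisphere f is negative: f = −1.18×10⁻⁴ s⁻¹.
Component geostrophic relations (x east, y north):
u_g = −(1/(fρ)) ∂P/∂y,  v_g = (1/(fρ)) ∂P/∂x
u_g = −(0.68×10⁻³)/(−1.18×10⁻⁴ × 1.11) = 5.19 m/s;  v_g = (−2.1×10⁻³)/(−1.18×10⁻⁴ × 1.11) = 16.0 m/s
|V_g| = √(u_g² + v_g²) = 16.9 m/s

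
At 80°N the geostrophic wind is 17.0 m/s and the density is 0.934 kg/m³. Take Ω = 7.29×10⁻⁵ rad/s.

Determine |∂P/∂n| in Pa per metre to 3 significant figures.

Coriolis parameter at 80°N:
f = 2Ω sin φ = 2 × 7.29×10⁻⁵ × sin 80° = 1.44×10⁻⁴ s⁻¹
Geostrophic balance rearranged: |∂P/∂n| = f ρ V_g
|∂P/∂n| = 1.44×10⁻⁴ × 0.934 × 17.0 = 2.28×10⁻³ Pa/m

2.28×10⁻³ Pa/m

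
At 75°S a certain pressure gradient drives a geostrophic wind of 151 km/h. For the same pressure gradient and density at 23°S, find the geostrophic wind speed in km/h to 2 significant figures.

370 km/h

With the same pressure gradient and density, V_g ∝ 1/f ∝ 1/sin φ.
V₂ = V₁ · sin φ₁ / sin φ₂ = 151 × sin 75° / sin 23°
V₂ = 151 × 0.9659/0.3907 = 370 km/h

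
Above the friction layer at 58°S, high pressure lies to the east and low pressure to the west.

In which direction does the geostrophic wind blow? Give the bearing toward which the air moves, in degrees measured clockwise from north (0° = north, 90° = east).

The pressure-gradient force points toward the west (bearing 270°).
Geostrophic balance: in the Southern Hemisphere the Coriolis force deflects motion to the left, so the geostrophic wind blows 90° to the left of the pressure-gradient force (low pressure on the right).
Rotating 270° by 90° counterclockwise gives 180° — the wind blows toward the south.

180°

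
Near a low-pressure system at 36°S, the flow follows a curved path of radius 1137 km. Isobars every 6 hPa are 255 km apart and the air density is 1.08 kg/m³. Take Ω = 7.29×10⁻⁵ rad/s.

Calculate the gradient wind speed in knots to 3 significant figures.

Coriolis parameter at 36°S:
f = 2Ω sin φ = 2 × 7.29×10⁻⁵ × sin 36° = 8.57×10⁻⁵ s⁻¹
Pressure gradient: |∂P/∂n| = 600 Pa / 255000 m = 2.35×10⁻³ Pa/m
Geostrophic speed: V_g = |∂P/∂n|/(fρ) = 2.35×10⁻³/(8.57×10⁻⁵ × 1.08) = 25.4 m/s
Around a low, centrifugal force acts outward with Coriolis, so pressure-gradient force balances both:
(1/ρ)|∂P/∂n| = fV + V²/R  →  V² + fR·V − fR·V_g = 0
With fR = 8.57×10⁻⁵ × 1137×10³ m = 97.4 m/s:
V = [−fR + √((fR)² + 4 fR V_g)]/2 = [−97.4 + √(97.4² + 4×97.4×25.4)]/2 = 20.9 m/s
Subgeostrophic (V < V_g = 25.4 m/s), as expected around a low.
Converting: 20.9 m/s × 1.944 = 40.7 knots

40.7 knots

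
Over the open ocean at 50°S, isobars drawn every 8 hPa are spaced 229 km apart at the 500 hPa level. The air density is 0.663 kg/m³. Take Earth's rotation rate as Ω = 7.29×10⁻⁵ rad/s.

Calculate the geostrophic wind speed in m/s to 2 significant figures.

Coriolis parameter at 50°S:
f = 2Ω sin φ = 2 × 7.29×10⁻⁵ × sin 50° = 1.12×10⁻⁴ s⁻¹
Pressure gradient: |∂P/∂n| = 800 Pa / 229000 m = 3.49×10⁻³ Pa/m
Geostrophic balance (pressure-gradient force = Coriolis force):
V_g = (1/(fρ)) |∂P/∂n| = 3.49×10⁻³ / (1.12×10⁻⁴ × 0.663) = 47.2 m/s

47 m/s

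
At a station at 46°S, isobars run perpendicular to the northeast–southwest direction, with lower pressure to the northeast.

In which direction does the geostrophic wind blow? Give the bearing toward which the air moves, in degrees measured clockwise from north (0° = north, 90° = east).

315°

The pressure-gradient force points toward the northeast (bearing 045°).
Geostrophic balance: in the Southern Hemisphere the Coriolis force deflects motion to the left, so the geostrophic wind blows 90° to the left of the pressure-gradient force (low pressure on the right).
Rotating 045° by 90° counterclockwise gives 315° — the wind blows toward the northwest.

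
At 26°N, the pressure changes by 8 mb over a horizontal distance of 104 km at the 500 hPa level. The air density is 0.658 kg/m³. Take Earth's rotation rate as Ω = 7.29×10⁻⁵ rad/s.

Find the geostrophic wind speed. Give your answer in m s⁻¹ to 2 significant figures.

Coriolis parameter at 26°N:
f = 2Ω sin φ = 2 × 7.29×10⁻⁵ × sin 26° = 6.39×10⁻⁵ s⁻¹
Pressure gradient: |∂P/∂n| = 800 Pa / 104000 m = 7.69×10⁻³ Pa/m
Geostrophic balance (pressure-gradient force = Coriolis force):
V_g = (1/(fρ)) |∂P/∂n| = 7.69×10⁻³ / (6.39×10⁻⁵ × 0.658) = 183 m/s

180 m s⁻¹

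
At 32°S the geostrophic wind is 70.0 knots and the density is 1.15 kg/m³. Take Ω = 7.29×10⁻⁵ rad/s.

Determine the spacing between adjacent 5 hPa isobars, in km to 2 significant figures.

Coriolis parameter at 32°S:
f = 2Ω sin φ = 2 × 7.29×10⁻⁵ × sin 32° = 7.73×10⁻⁵ s⁻¹
Wind speed in SI: 70.0 knots = 36.0 m/s
Geostrophic balance rearranged: |∂P/∂n| = f ρ V_g
|∂P/∂n| = 7.73×10⁻⁵ × 1.15 × 36.0 = 3.20×10⁻³ Pa/m
Isobar spacing: Δn = ΔP/|∂P/∂n| = 500 Pa / 3.20×10⁻³ Pa/m = 156268 m ≈ 160 km

160 km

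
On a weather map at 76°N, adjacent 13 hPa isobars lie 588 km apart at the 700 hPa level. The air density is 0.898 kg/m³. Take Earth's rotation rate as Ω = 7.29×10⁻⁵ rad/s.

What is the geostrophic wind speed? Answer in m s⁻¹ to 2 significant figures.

Coriolis parameter at 76°N:
f = 2Ω sin φ = 2 × 7.29×10⁻⁵ × sin 76° = 1.41×10⁻⁴ s⁻¹
Pressure gradient: |∂P/∂n| = 1300 Pa / 588000 m = 2.21×10⁻³ Pa/m
Geostrophic balance (pressure-gradient force = Coriolis force):
V_g = (1/(fρ)) |∂P/∂n| = 2.21×10⁻³ / (1.41×10⁻⁴ × 0.898) = 17.4 m/s

17 m s⁻¹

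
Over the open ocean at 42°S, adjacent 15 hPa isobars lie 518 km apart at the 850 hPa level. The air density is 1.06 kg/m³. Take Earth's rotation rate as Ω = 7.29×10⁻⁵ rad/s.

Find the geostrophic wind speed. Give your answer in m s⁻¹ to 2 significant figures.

Coriolis parameter at 42°S:
f = 2Ω sin φ = 2 × 7.29×10⁻⁵ × sin 42° = 9.76×10⁻⁵ s⁻¹
Pressure gradient: |∂P/∂n| = 1500 Pa / 518000 m = 2.90×10⁻³ Pa/m
Geostrophic balance (pressure-gradient force = Coriolis force):
V_g = (1/(fρ)) |∂P/∂n| = 2.90×10⁻³ / (9.76×10⁻⁵ × 1.06) = 28.0 m/s

28 m s⁻¹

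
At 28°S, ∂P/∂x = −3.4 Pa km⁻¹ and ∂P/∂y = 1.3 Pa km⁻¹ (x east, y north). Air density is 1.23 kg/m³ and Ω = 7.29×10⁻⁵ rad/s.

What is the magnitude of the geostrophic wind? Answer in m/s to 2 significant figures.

Coriolis parameter at 28°S:
f = 2Ω sin φ = 2 × 7.29×10⁻⁵ × sin 28° = 6.84×10⁻⁵ s⁻¹
In the Southern Hemisphere f is negative: f = −6.84×10⁻⁵ s⁻¹.
Component geostrophic relations (x east, y north):
u_g = −(1/(fρ)) ∂P/∂y,  v_g = (1/(fρ)) ∂P/∂x
u_g = −(1.3×10⁻³)/(−6.84×10⁻⁵ × 1.23) = 15.4 m/s;  v_g = (−3.4×10⁻³)/(−6.84×10⁻⁵ × 1.23) = 40.4 m/s
|V_g| = √(u_g² + v_g²) = 43.2 m/s

43 m/s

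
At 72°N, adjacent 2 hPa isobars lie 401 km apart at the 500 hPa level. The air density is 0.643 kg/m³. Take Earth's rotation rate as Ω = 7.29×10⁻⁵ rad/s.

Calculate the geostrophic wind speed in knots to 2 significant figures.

Coriolis parameter at 72°N:
f = 2Ω sin φ = 2 × 7.29×10⁻⁵ × sin 72° = 1.39×10⁻⁴ s⁻¹
Pressure gradient: |∂P/∂n| = 200 Pa / 401000 m = 4.99×10⁻⁴ Pa/m
Geostrophic balance (pressure-gradient force = Coriolis force):
V_g = (1/(fρ)) |∂P/∂n| = 4.99×10⁻⁴ / (1.39×10⁻⁴ × 0.643) = 5.59 m/s
Converting: 5.59 m/s × 1.944 = 11 knots

11 knots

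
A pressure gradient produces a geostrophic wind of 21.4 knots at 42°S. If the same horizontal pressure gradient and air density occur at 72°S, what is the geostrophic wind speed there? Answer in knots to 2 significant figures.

With the same pressure gradient and density, V_g ∝ 1/f ∝ 1/sin φ.
V₂ = V₁ · sin φ₁ / sin φ₂ = 21.4 × sin 42° / sin 72°
V₂ = 21.4 × 0.6691/0.9511 = 15 knots

15 knots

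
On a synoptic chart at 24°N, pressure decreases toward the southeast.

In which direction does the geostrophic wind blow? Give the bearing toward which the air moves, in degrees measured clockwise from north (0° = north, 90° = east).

The pressure-gradient force points toward the southeast (bearing 135°).
Geostrophic balance: in the Northern Hemisphere the Coriolis force deflects motion to the right, so the geostrophic wind blows 90° to the right of the pressure-gradient force (low pressure on the left).
Rotating 135° by 90° clockwise gives 225° — the wind blows toward the southwest.

225°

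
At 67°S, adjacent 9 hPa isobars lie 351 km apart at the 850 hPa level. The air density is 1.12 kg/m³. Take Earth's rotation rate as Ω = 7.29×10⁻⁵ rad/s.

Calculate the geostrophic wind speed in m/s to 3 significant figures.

Coriolis parameter at 67°S:
f = 2Ω sin φ = 2 × 7.29×10⁻⁵ × sin 67° = 1.34×10⁻⁴ s⁻¹
Pressure gradient: |∂P/∂n| = 900 Pa / 351000 m = 2.56×10⁻³ Pa/m
Geostrophic balance (pressure-gradient force = Coriolis force):
V_g = (1/(fρ)) |∂P/∂n| = 2.56×10⁻³ / (1.34×10⁻⁴ × 1.12) = 17.1 m/s

17.1 m/s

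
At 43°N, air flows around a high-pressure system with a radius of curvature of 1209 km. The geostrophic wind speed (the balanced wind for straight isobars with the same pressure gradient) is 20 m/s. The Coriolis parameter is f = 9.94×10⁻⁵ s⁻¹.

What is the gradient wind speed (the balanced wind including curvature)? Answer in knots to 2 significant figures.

49 knots

Around a high, pressure-gradient force acts outward with centrifugal, so Coriolis balances both:
fV = (1/ρ)|∂P/∂n| + V²/R  →  V² − fR·V + fR·V_g = 0
With fR = 9.94×10⁻⁵ × 1209×10³ m = 120 m/s:
V = [fR − √((fR)² − 4 fR V_g)]/2 = [120 − √(120² − 4×120×20)]/2 = 25.3 m/s
Supergeostrophic (V > V_g = 20 m/s), as expected around a high.
Converting: 25.3 m/s × 1.944 = 49 knots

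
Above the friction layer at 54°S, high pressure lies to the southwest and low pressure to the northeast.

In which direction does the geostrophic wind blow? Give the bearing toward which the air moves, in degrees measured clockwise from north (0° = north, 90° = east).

The pressure-gradient force points toward the northeast (bearing 045°).
Geostrophic balance: in the Southern Hemisphere the Coriolis force deflects motion to the left, so the geostrophic wind blows 90° to the left of the pressure-gradient force (low pressure on the right).
Rotating 045° by 90° counterclockwise gives 315° — the wind blows toward the northwest.

315°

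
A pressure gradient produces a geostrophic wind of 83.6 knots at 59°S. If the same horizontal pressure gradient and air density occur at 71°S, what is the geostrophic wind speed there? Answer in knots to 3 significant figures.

With the same pressure gradient and density, V_g ∝ 1/f ∝ 1/sin φ.
V₂ = V₁ · sin φ₁ / sin φ₂ = 83.6 × sin 59° / sin 71°
V₂ = 83.6 × 0.8572/0.9455 = 75.8 knots

75.8 knots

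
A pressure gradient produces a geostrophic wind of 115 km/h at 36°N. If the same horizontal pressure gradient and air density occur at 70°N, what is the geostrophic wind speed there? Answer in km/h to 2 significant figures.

With the same pressure gradient and density, V_g ∝ 1/f ∝ 1/sin φ.
V₂ = V₁ · sin φ₁ / sin φ₂ = 115 × sin 36° / sin 70°
V₂ = 115 × 0.5878/0.9397 = 72 km/h

72 km/h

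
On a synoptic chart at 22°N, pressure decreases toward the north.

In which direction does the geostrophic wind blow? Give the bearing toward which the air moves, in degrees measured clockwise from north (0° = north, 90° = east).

The pressure-gradient force points toward the north (bearing 000°).
Geostrophic balance: in the Northern Hemisphere the Coriolis force deflects motion to the right, so the geostrophic wind blows 90° to the right of the pressure-gradient force (low pressure on the left).
Rotating 000° by 90° clockwise gives 090° — the wind blows toward the east.

090°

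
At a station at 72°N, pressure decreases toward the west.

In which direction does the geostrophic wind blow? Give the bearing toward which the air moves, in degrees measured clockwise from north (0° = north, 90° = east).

The pressure-gradient force points toward the west (bearing 270°).
Geostrophic balance: in the Northern Hemisphere the Coriolis force deflects motion to the right, so the geostrophic wind blows 90° to the right of the pressure-gradient force (low pressure on the left).
Rotating 270° by 90° clockwise gives 000° — the wind blows toward the north.

000°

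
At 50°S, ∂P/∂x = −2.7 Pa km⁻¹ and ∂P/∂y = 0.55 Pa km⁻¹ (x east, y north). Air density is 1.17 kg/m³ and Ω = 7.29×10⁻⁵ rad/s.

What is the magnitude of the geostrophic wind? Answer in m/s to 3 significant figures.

21.1 m/s

Coriolis parameter at 50°S:
f = 2Ω sin φ = 2 × 7.29×10⁻⁵ × sin 50° = 1.12×10⁻⁴ s⁻¹
In the Southern Hemisphere f is negative: f = −1.12×10⁻⁴ s⁻¹.
Component geostrophic relations (x east, y north):
u_g = −(1/(fρ)) ∂P/∂y,  v_g = (1/(fρ)) ∂P/∂x
u_g = −(0.55×10⁻³)/(−1.12×10⁻⁴ × 1.17) = 4.21 m/s;  v_g = (−2.7×10⁻³)/(−1.12×10⁻⁴ × 1.17) = 20.7 m/s
|V_g| = √(u_g² + v_g²) = 21.1 m/s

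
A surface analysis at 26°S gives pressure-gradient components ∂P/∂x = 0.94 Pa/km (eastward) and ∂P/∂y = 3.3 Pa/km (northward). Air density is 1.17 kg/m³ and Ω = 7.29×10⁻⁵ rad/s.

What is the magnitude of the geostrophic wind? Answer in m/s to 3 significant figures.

Coriolis parameter at 26°S:
f = 2Ω sin φ = 2 × 7.29×10⁻⁵ × sin 26° = 6.39×10⁻⁵ s⁻¹
In the Southern Hemisphere f is negative: f = −6.39×10⁻⁵ s⁻¹.
Component geostrophic relations (x east, y north):
u_g = −(1/(fρ)) ∂P/∂y,  v_g = (1/(fρ)) ∂P/∂x
u_g = −(3.3×10⁻³)/(−6.39×10⁻⁵ × 1.17) = 44.1 m/s;  v_g = (0.94×10⁻³)/(−6.39×10⁻⁵ × 1.17) = −12.6 m/s
|V_g| = √(u_g² + v_g²) = 45.9 m/s

45.9 m/s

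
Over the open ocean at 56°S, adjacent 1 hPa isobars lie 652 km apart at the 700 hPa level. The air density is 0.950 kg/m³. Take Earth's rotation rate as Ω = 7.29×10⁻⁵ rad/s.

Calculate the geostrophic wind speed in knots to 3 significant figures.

Coriolis parameter at 56°S:
f = 2Ω sin φ = 2 × 7.29×10⁻⁵ × sin 56° = 1.21×10⁻⁴ s⁻¹
Pressure gradient: |∂P/∂n| = 100 Pa / 652000 m = 1.53×10⁻⁴ Pa/m
Geostrophic balance (pressure-gradient force = Coriolis force):
V_g = (1/(fρ)) |∂P/∂n| = 1.53×10⁻⁴ / (1.21×10⁻⁴ × 0.950) = 1.34 m/s
Converting: 1.34 m/s × 1.944 = 2.60 knots

2.60 knots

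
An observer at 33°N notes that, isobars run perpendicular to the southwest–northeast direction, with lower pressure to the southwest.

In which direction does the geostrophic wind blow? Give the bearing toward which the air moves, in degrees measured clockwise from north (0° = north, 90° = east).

The pressure-gradient force points toward the southwest (bearing 225°).
Geostrophic balance: in the Northern Hemisphere the Coriolis force deflects motion to the right, so the geostrophic wind blows 90° to the right of the pressure-gradient force (low pressure on the left).
Rotating 225° by 90° clockwise gives 315° — the wind blows toward the northwest.

315°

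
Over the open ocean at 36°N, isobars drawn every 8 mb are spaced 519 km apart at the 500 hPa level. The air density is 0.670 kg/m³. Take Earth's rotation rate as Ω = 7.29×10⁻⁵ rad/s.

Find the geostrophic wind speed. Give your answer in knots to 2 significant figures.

52 knots

Coriolis parameter at 36°N:
f = 2Ω sin φ = 2 × 7.29×10⁻⁵ × sin 36° = 8.57×10⁻⁵ s⁻¹
Pressure gradient: |∂P/∂n| = 800 Pa / 519000 m = 1.54×10⁻³ Pa/m
Geostrophic balance (pressure-gradient force = Coriolis force):
V_g = (1/(fρ)) |∂P/∂n| = 1.54×10⁻³ / (8.57×10⁻⁵ × 0.670) = 26.8 m/s
Converting: 26.8 m/s × 1.944 = 52 knots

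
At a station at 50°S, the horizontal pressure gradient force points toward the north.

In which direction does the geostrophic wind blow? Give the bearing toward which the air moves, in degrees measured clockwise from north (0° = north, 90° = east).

270°

The pressure-gradient force points toward the north (bearing 000°).
Geostrophic balance: in the Southern Hemisphere the Coriolis force deflects motion to the left, so the geostrophic wind blows 90° to the left of the pressure-gradient force (low pressure on the right).
Rotating 000° by 90° counterclockwise gives 270° — the wind blows toward the west.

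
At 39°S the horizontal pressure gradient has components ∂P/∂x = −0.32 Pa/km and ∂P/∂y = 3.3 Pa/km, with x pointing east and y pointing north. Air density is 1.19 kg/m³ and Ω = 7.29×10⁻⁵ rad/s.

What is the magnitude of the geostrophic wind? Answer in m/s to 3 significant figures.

Coriolis parameter at 39°S:
f = 2Ω sin φ = 2 × 7.29×10⁻⁵ × sin 39° = 9.18×10⁻⁵ s⁻¹
In the Southern Hemisphere f is negative: f = −9.18×10⁻⁵ s⁻¹.
Component geostrophic relations (x east, y north):
u_g = −(1/(fρ)) ∂P/∂y,  v_g = (1/(fρ)) ∂P/∂x
u_g = −(3.3×10⁻³)/(−9.18×10⁻⁵ × 1.19) = 30.2 m/s;  v_g = (−0.32×10⁻³)/(−9.18×10⁻⁵ × 1.19) = 2.93 m/s
|V_g| = √(u_g² + v_g²) = 30.4 m/s

30.4 m/s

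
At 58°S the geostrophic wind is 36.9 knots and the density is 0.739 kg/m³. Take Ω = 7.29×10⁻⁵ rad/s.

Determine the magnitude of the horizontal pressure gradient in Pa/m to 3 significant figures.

Coriolis parameter at 58°S:
f = 2Ω sin φ = 2 × 7.29×10⁻⁵ × sin 58° = 1.24×10⁻⁴ s⁻¹
Wind speed in SI: 36.9 knots = 19.0 m/s
Geostrophic balance rearranged: |∂P/∂n| = f ρ V_g
|∂P/∂n| = 1.24×10⁻⁴ × 0.739 × 19.0 = 1.73×10⁻³ Pa/m

1.73×10⁻³ Pa/m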